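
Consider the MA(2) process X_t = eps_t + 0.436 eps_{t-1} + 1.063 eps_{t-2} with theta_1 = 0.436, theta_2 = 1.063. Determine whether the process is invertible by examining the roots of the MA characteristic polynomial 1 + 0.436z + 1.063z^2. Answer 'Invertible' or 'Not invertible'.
\text{Not invertible}

The MA(q) characteristic polynomial is P(z) = 1 + 0.436z + 1.063z^2.
Invertibility requires all roots to lie outside the unit circle, i.e. |z| > 1 for every root.
Set 1 + (0.436) z + (1.063) z^2 = 0, i.e. a z^2 + b z + c = 0 with a = 1.063, b = 0.436, c = 1.
Discriminant D = b^2 - 4ac = (0.436)^2 - 4*(1.063)*1 = 0.190096 - (4.252) = -4.061904.
D < 0, so the roots are the complex-conjugate pair z = (-b +/- i sqrt(-D)) / (2a) = -0.2051 +/- 0.948i.
For a conjugate pair |z|^2 = z * conj(z) = (product of roots) = c/a = 1/(1.063) = 0.940734, so |z| = sqrt(0.940734) = 0.9699 for both roots.
Moduli of all roots: 0.9699, 0.9699.
All moduli strictly greater than 1? No.
Verdict: Not invertible.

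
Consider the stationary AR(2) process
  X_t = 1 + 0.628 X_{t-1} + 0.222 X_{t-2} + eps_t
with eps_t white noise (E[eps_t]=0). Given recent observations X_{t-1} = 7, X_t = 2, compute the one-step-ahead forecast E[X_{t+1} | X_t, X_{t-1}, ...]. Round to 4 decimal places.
E[X_{t+1} \mid \mathcal F_t] = 3.8100

For an AR(p) model X_t = c + sum_i phi_i X_{t-i} + eps_t, the
one-step-ahead conditional mean is
  E[X_{t+1} | X_t, ...] = c + sum_i phi_i X_{t+1-i}.
Substitute known values:
  E[X_{t+1} | ...] = 1 + (0.628) * (2) + (0.222) * (7)
                   = 3.8100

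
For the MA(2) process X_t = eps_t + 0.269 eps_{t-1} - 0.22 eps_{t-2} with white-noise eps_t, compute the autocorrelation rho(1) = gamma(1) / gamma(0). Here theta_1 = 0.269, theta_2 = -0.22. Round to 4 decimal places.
\rho(1) = 0.1872

For an MA(q) process with theta_0 = 1, the autocovariance is
  gamma(k) = sigma^2 * sum_{i=0..q-k} theta_i * theta_{i+k},
and rho(k) = gamma(k) / gamma(0). Sigma^2 cancels.
  numerator   = (1)*(0.269) + (0.269)*(-0.22) = 0.20982.
  denominator = (1)^2 + (0.269)^2 + (-0.22)^2 = 1.120761.
  rho(1) = 0.20982 / 1.120761 = 0.1872.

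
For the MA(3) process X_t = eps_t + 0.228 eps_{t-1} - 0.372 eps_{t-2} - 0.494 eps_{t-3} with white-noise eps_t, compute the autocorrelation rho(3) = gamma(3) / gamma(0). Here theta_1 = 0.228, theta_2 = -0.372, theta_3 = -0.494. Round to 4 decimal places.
\rho(3) = -0.3444

For an MA(q) process with theta_0 = 1, the autocovariance is
  gamma(k) = sigma^2 * sum_{i=0..q-k} theta_i * theta_{i+k},
and rho(k) = gamma(k) / gamma(0). Sigma^2 cancels.
  numerator   = (1)*(-0.494) = -0.494.
  denominator = (1)^2 + (0.228)^2 + (-0.372)^2 + (-0.494)^2 = 1.434404.
  rho(3) = -0.494 / 1.434404 = -0.3444.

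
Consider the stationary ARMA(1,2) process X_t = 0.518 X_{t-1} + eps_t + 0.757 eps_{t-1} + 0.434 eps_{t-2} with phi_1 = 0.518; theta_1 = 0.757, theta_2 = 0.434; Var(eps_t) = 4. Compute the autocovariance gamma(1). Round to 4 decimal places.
\gamma(1) = 14.0737

Multiply the model equation by X_{t-k} and take expectations. With theta_0 = psi_0 = 1 and psi_j the MA(infinity) weights, this gives
  gamma(k) - sum_i phi_i gamma(k-i) = c_k,
  c_k = sigma^2 * sum_{j=k..q} theta_j psi_{j-k}   (c_k = 0 for k > q),
using gamma(-m) = gamma(m).
psi-weights needed (psi_j = theta_j + sum_i phi_i psi_{j-i}):
  psi_1 = theta_1 + phi_1 = 0.757 + (0.518) = 1.275
  psi_2 = theta_2 + phi_1 psi_1 = 0.434 + (0.518)(1.275) = 1.09445
Right-hand sides:
  c_0 = sigma^2 (1 + theta_1 psi_1 + theta_2 psi_2) = 4 * (1 + (0.757)(1.275) + (0.434)(1.09445)) = 4 * 2.440166 = 9.760665
  c_1 = sigma^2 (theta_1 + theta_2 psi_1) = 4 * (0.757 + (0.434)(1.275)) = 5.2414
  c_2 = sigma^2 theta_2 = 4 * (0.434) = 1.736
Equations for k = 0 and k = 1 (AR order 1):
  gamma(0) = phi_1 gamma(1) + c_0
  gamma(1) = phi_1 gamma(0) + c_1
Substituting the second into the first: gamma(0) (1 - phi_1^2) = c_0 + phi_1 c_1, so
  gamma(0) = (c_0 + phi_1 c_1) / (1 - phi_1^2) = (9.760665 + (0.518)(5.2414)) / (1 - (0.518)^2) = 12.47571 / 0.731676 = 17.050867.
  gamma(1) = phi_1 gamma(0) + c_1 = (0.518)(17.050867) + (5.2414) = 14.073749.
Therefore gamma(1) = 14.0737 (to 4 decimal places).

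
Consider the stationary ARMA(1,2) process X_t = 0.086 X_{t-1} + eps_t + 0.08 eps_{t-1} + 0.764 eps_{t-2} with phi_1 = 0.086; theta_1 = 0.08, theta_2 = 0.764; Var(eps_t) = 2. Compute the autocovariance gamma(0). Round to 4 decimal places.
\gamma(0) = 3.2756

Multiply the model equation by X_{t-k} and take expectations. With theta_0 = psi_0 = 1 and psi_j the MA(infinity) weights, this gives
  gamma(k) - sum_i phi_i gamma(k-i) = c_k,
  c_k = sigma^2 * sum_{j=k..q} theta_j psi_{j-k}   (c_k = 0 for k > q),
using gamma(-m) = gamma(m).
psi-weights needed (psi_j = theta_j + sum_i phi_i psi_{j-i}):
  psi_1 = theta_1 + phi_1 = 0.08 + (0.086) = 0.166
  psi_2 = theta_2 + phi_1 psi_1 = 0.764 + (0.086)(0.166) = 0.778276
Right-hand sides:
  c_0 = sigma^2 (1 + theta_1 psi_1 + theta_2 psi_2) = 2 * (1 + (0.08)(0.166) + (0.764)(0.778276)) = 2 * 1.607883 = 3.215766
  c_1 = sigma^2 (theta_1 + theta_2 psi_1) = 2 * (0.08 + (0.764)(0.166)) = 0.413648
  c_2 = sigma^2 theta_2 = 2 * (0.764) = 1.528
Equations for k = 0 and k = 1 (AR order 1):
  gamma(0) = phi_1 gamma(1) + c_0
  gamma(1) = phi_1 gamma(0) + c_1
Substituting the second into the first: gamma(0) (1 - phi_1^2) = c_0 + phi_1 c_1, so
  gamma(0) = (c_0 + phi_1 c_1) / (1 - phi_1^2) = (3.215766 + (0.086)(0.413648)) / (1 - (0.086)^2) = 3.251339 / 0.992604 = 3.275566.
Therefore gamma(0) = 3.2756 (to 4 decimal places).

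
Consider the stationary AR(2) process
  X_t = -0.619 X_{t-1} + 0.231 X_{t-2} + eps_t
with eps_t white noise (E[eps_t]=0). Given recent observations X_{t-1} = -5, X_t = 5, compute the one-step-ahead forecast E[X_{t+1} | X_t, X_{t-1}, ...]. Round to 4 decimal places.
E[X_{t+1} \mid \mathcal F_t] = -4.2500

For an AR(p) model X_t = c + sum_i phi_i X_{t-i} + eps_t, the
one-step-ahead conditional mean is
  E[X_{t+1} | X_t, ...] = c + sum_i phi_i X_{t+1-i}.
Substitute known values:
  E[X_{t+1} | ...] = (-0.619) * (5) + (0.231) * (-5)
                   = -4.2500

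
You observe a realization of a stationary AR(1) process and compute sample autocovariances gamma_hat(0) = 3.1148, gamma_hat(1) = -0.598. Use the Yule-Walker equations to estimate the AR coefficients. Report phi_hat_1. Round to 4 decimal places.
\hat\phi_{1} = -0.1920

The Yule-Walker equations for an AR(p) process read, in matrix form,
  Gamma_p phi = r_p,   with   (Gamma_p)_{ij} = gamma(|i - j|),
                       (r_p)_i = gamma(i),   i,j = 1..p.
Substitute the sample gammas (Toeplitz matrix and right-hand side of size 1):
  Gamma_p = [[3.1148]]
  r_p     = [-0.598]
With p = 1 this is the single equation gamma(0) phi_1 = gamma(1):
  phi_hat_1 = gamma(1) / gamma(0) = -0.598 / 3.1148 = -0.1920.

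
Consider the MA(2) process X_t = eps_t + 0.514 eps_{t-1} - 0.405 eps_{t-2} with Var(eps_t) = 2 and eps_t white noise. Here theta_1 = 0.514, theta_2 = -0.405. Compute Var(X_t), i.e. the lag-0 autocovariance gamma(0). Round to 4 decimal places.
\gamma(0) = 2.8564

For an MA(q) process X_t = eps_t + sum_i theta_i eps_{t-i} with
Var(eps_t) = sigma^2, the variance is
  gamma(0) = sigma^2 * (1 + sum_i theta_i^2).
  sum_i theta_i^2 = (0.514)^2 + (-0.405)^2 = 0.264196 + 0.164025 = 0.428221.
  gamma(0) = 2 * (1 + 0.428221) = 2 * 1.428221 = 2.856442, which rounds to 2.8564.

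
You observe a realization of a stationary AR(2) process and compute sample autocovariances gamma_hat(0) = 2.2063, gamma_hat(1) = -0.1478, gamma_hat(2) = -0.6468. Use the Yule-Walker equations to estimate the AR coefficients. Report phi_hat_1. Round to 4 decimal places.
\hat\phi_{1} = -0.0870

The Yule-Walker equations for an AR(p) process read, in matrix form,
  Gamma_p phi = r_p,   with   (Gamma_p)_{ij} = gamma(|i - j|),
                       (r_p)_i = gamma(i),   i,j = 1..p.
Substitute the sample gammas (Toeplitz matrix and right-hand side of size 2):
  Gamma_p = [[2.2063, -0.1478], [-0.1478, 2.2063]]
  r_p     = [-0.1478, -0.6468]
Written out:
  2.2063 phi_1 - 0.1478 phi_2 = -0.1478
  -0.1478 phi_1 + 2.2063 phi_2 = -0.6468
Solve by Cramer's rule:
  det = gamma(0)^2 - gamma(1)^2 = (2.2063)^2 - (-0.1478)^2 = 4.86775969 - 0.02184484 = 4.84591485
  phi_hat_1 = [gamma(1) gamma(0) - gamma(1) gamma(2)] / det = [(-0.1478)(2.2063) - (-0.1478)(-0.6468)] / 4.84591485 = -0.42168818 / 4.84591485 = -0.087
  phi_hat_2 = [gamma(0) gamma(2) - gamma(1)^2] / det = [(2.2063)(-0.6468) - (-0.1478)^2] / 4.84591485 = -1.44887968 / 4.84591485 = -0.299
So phi_hat = [-0.0870, -0.2990].
Therefore phi_hat_1 = -0.0870.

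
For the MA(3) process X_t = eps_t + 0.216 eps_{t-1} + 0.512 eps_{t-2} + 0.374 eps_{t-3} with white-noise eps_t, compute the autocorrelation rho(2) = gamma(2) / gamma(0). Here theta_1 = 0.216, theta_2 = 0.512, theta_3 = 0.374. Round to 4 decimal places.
\rho(2) = 0.4092

For an MA(q) process with theta_0 = 1, the autocovariance is
  gamma(k) = sigma^2 * sum_{i=0..q-k} theta_i * theta_{i+k},
and rho(k) = gamma(k) / gamma(0). Sigma^2 cancels.
  numerator   = (1)*(0.512) + (0.216)*(0.374) = 0.592784.
  denominator = (1)^2 + (0.216)^2 + (0.512)^2 + (0.374)^2 = 1.448676.
  rho(2) = 0.592784 / 1.448676 = 0.4092.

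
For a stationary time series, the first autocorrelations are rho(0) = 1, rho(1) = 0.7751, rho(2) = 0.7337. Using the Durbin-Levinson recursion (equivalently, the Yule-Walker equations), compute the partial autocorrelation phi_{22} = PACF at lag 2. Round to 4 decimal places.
\phi_{22} = 0.3329

The PACF at lag k is phi_{kk}, the last component of the solution
to the Yule-Walker system G_k phi = r_k where
  (G_k)_{ij} = rho(|i - j|), (r_k)_i = rho(i), i,j = 1..k.
Equivalently, Durbin-Levinson gives phi_{kk} iteratively:
  phi_{11} = rho(1)
  phi_{kk} = [rho(k) - sum_{j=1..k-1} phi_{k-1,j} rho(k-j)]
            / [1 - sum_{j=1..k-1} phi_{k-1,j} rho(j)],
  phi_{k,j} = phi_{k-1,j} - phi_{kk} phi_{k-1,k-j},  j = 1..k-1.
Step k = 1:
  phi_11 = rho(1) = 0.7751.
Step k = 2:
  phi_22 = [rho(2) - phi_11 rho(1)] / [1 - phi_11 rho(1)] = [0.7337 - (0.7751)(0.7751)] / [1 - (0.7751)(0.7751)]
         = 0.13291999 / 0.39921999 = 0.3329.
Therefore phi_{22} = 0.3329.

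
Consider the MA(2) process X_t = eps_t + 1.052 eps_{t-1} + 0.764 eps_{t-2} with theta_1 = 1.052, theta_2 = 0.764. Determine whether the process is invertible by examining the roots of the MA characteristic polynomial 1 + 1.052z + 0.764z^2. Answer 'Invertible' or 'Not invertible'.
\text{Invertible}

The MA(q) characteristic polynomial is P(z) = 1 + 1.052z + 0.764z^2.
Invertibility requires all roots to lie outside the unit circle, i.e. |z| > 1 for every root.
Set 1 + (1.052) z + (0.764) z^2 = 0, i.e. a z^2 + b z + c = 0 with a = 0.764, b = 1.052, c = 1.
Discriminant D = b^2 - 4ac = (1.052)^2 - 4*(0.764)*1 = 1.106704 - (3.056) = -1.949296.
D < 0, so the roots are the complex-conjugate pair z = (-b +/- i sqrt(-D)) / (2a) = -0.6885 +/- 0.9137i.
For a conjugate pair |z|^2 = z * conj(z) = (product of roots) = c/a = 1/(0.764) = 1.308901, so |z| = sqrt(1.308901) = 1.1441 for both roots.
Moduli of all roots: 1.1441, 1.1441.
All moduli strictly greater than 1? Yes.
Verdict: Invertible.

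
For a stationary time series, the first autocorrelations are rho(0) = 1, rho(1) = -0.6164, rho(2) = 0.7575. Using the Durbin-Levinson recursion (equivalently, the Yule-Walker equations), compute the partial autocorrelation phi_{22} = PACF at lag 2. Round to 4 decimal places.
\phi_{22} = 0.6089

The PACF at lag k is phi_{kk}, the last component of the solution
to the Yule-Walker system G_k phi = r_k where
  (G_k)_{ij} = rho(|i - j|), (r_k)_i = rho(i), i,j = 1..k.
Equivalently, Durbin-Levinson gives phi_{kk} iteratively:
  phi_{11} = rho(1)
  phi_{kk} = [rho(k) - sum_{j=1..k-1} phi_{k-1,j} rho(k-j)]
            / [1 - sum_{j=1..k-1} phi_{k-1,j} rho(j)],
  phi_{k,j} = phi_{k-1,j} - phi_{kk} phi_{k-1,k-j},  j = 1..k-1.
Step k = 1:
  phi_11 = rho(1) = -0.6164.
Step k = 2:
  phi_22 = [rho(2) - phi_11 rho(1)] / [1 - phi_11 rho(1)] = [0.7575 - (-0.6164)(-0.6164)] / [1 - (-0.6164)(-0.6164)]
         = 0.37755104 / 0.62005104 = 0.6089.
Therefore phi_{22} = 0.6089.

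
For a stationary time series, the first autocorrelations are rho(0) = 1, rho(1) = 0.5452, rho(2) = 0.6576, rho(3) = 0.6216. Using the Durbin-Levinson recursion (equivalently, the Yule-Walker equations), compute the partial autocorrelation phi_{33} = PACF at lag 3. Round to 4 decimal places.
\phi_{33} = 0.3231

The PACF at lag k is phi_{kk}, the last component of the solution
to the Yule-Walker system G_k phi = r_k where
  (G_k)_{ij} = rho(|i - j|), (r_k)_i = rho(i), i,j = 1..k.
Equivalently, Durbin-Levinson gives phi_{kk} iteratively:
  phi_{11} = rho(1)
  phi_{kk} = [rho(k) - sum_{j=1..k-1} phi_{k-1,j} rho(k-j)]
            / [1 - sum_{j=1..k-1} phi_{k-1,j} rho(j)],
  phi_{k,j} = phi_{k-1,j} - phi_{kk} phi_{k-1,k-j},  j = 1..k-1.
Step k = 1:
  phi_11 = rho(1) = 0.5452.
Step k = 2:
  phi_22 = [rho(2) - phi_11 rho(1)] / [1 - phi_11 rho(1)] = [0.6576 - (0.5452)(0.5452)] / [1 - (0.5452)(0.5452)]
         = 0.36035696 / 0.70275696 = 0.512776.
  Update: phi_21 = phi_11 - phi_22 phi_11 = 0.5452 - (0.512776)(0.5452) = 0.265634.
Step k = 3:
  phi_33 = [rho(3) - phi_21 rho(2) - phi_22 rho(1)] / [1 - phi_21 rho(1) - phi_22 rho(2)]
    numerator   = 0.6216 - (0.265634)(0.6576) - (0.512776)(0.5452) = 0.16735325
    denominator = 1 - (0.265634)(0.5452) - (0.512776)(0.6576) = 0.51797453
  phi_33 = 0.16735325 / 0.51797453 = 0.3231.
Therefore phi_{33} = 0.3231.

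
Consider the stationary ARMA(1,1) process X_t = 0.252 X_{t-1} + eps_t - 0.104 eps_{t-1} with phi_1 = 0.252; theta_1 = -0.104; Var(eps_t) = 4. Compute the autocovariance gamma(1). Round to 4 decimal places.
\gamma(1) = 0.6156

Multiply the model equation by X_{t-k} and take expectations. With theta_0 = psi_0 = 1 and psi_j the MA(infinity) weights, this gives
  gamma(k) - sum_i phi_i gamma(k-i) = c_k,
  c_k = sigma^2 * sum_{j=k..q} theta_j psi_{j-k}   (c_k = 0 for k > q),
using gamma(-m) = gamma(m).
psi-weights needed (psi_j = theta_j + sum_i phi_i psi_{j-i}):
  psi_1 = theta_1 + phi_1 = -0.104 + (0.252) = 0.148
Right-hand sides:
  c_0 = sigma^2 (1 + theta_1 psi_1) = 4 * (1 + (-0.104)(0.148)) = 4 * 0.984608 = 3.938432
  c_1 = sigma^2 theta_1 = 4 * (-0.104) = -0.416
  c_2 = 0
Equations for k = 0 and k = 1 (AR order 1):
  gamma(0) = phi_1 gamma(1) + c_0
  gamma(1) = phi_1 gamma(0) + c_1
Substituting the second into the first: gamma(0) (1 - phi_1^2) = c_0 + phi_1 c_1, so
  gamma(0) = (c_0 + phi_1 c_1) / (1 - phi_1^2) = (3.938432 + (0.252)(-0.416)) / (1 - (0.252)^2) = 3.8336 / 0.936496 = 4.093557.
  gamma(1) = phi_1 gamma(0) + c_1 = (0.252)(4.093557) + (-0.416) = 0.615576.
Therefore gamma(1) = 0.6156 (to 4 decimal places).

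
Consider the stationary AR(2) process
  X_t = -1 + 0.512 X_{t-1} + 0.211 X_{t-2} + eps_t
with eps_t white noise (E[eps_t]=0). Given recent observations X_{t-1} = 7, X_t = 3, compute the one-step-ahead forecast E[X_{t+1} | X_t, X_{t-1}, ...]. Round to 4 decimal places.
E[X_{t+1} \mid \mathcal F_t] = 2.0130

For an AR(p) model X_t = c + sum_i phi_i X_{t-i} + eps_t, the
one-step-ahead conditional mean is
  E[X_{t+1} | X_t, ...] = c + sum_i phi_i X_{t+1-i}.
Substitute known values:
  E[X_{t+1} | ...] = -1 + (0.512) * (3) + (0.211) * (7)
                   = 2.0130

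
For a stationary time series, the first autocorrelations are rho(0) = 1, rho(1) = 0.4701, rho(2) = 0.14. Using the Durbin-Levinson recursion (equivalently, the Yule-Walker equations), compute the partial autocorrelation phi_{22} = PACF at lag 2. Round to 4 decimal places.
\phi_{22} = -0.1040

The PACF at lag k is phi_{kk}, the last component of the solution
to the Yule-Walker system G_k phi = r_k where
  (G_k)_{ij} = rho(|i - j|), (r_k)_i = rho(i), i,j = 1..k.
Equivalently, Durbin-Levinson gives phi_{kk} iteratively:
  phi_{11} = rho(1)
  phi_{kk} = [rho(k) - sum_{j=1..k-1} phi_{k-1,j} rho(k-j)]
            / [1 - sum_{j=1..k-1} phi_{k-1,j} rho(j)],
  phi_{k,j} = phi_{k-1,j} - phi_{kk} phi_{k-1,k-j},  j = 1..k-1.
Step k = 1:
  phi_11 = rho(1) = 0.4701.
Step k = 2:
  phi_22 = [rho(2) - phi_11 rho(1)] / [1 - phi_11 rho(1)] = [0.14 - (0.4701)(0.4701)] / [1 - (0.4701)(0.4701)]
         = -0.08099401 / 0.77900599 = -0.104.
Therefore phi_{22} = -0.1040.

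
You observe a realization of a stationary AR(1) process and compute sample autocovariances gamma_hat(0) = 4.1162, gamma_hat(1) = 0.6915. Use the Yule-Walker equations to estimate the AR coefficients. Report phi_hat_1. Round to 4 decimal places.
\hat\phi_{1} = 0.1680

The Yule-Walker equations for an AR(p) process read, in matrix form,
  Gamma_p phi = r_p,   with   (Gamma_p)_{ij} = gamma(|i - j|),
                       (r_p)_i = gamma(i),   i,j = 1..p.
Substitute the sample gammas (Toeplitz matrix and right-hand side of size 1):
  Gamma_p = [[4.1162]]
  r_p     = [0.6915]
With p = 1 this is the single equation gamma(0) phi_1 = gamma(1):
  phi_hat_1 = gamma(1) / gamma(0) = 0.6915 / 4.1162 = 0.1680.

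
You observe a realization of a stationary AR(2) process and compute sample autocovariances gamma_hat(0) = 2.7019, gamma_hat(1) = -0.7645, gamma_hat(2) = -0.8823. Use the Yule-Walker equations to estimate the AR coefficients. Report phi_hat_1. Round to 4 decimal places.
\hat\phi_{1} = -0.4080

The Yule-Walker equations for an AR(p) process read, in matrix form,
  Gamma_p phi = r_p,   with   (Gamma_p)_{ij} = gamma(|i - j|),
                       (r_p)_i = gamma(i),   i,j = 1..p.
Substitute the sample gammas (Toeplitz matrix and right-hand side of size 2):
  Gamma_p = [[2.7019, -0.7645], [-0.7645, 2.7019]]
  r_p     = [-0.7645, -0.8823]
Written out:
  2.7019 phi_1 - 0.7645 phi_2 = -0.7645
  -0.7645 phi_1 + 2.7019 phi_2 = -0.8823
Solve by Cramer's rule:
  det = gamma(0)^2 - gamma(1)^2 = (2.7019)^2 - (-0.7645)^2 = 7.30026361 - 0.58446025 = 6.71580336
  phi_hat_1 = [gamma(1) gamma(0) - gamma(1) gamma(2)] / det = [(-0.7645)(2.7019) - (-0.7645)(-0.8823)] / 6.71580336 = -2.7401209 / 6.71580336 = -0.408
  phi_hat_2 = [gamma(0) gamma(2) - gamma(1)^2] / det = [(2.7019)(-0.8823) - (-0.7645)^2] / 6.71580336 = -2.96834662 / 6.71580336 = -0.442
So phi_hat = [-0.4080, -0.4420].
Therefore phi_hat_1 = -0.4080.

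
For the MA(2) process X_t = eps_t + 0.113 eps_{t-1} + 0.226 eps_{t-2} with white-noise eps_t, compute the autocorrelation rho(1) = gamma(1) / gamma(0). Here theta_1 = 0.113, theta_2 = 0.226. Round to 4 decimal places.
\rho(1) = 0.1302

For an MA(q) process with theta_0 = 1, the autocovariance is
  gamma(k) = sigma^2 * sum_{i=0..q-k} theta_i * theta_{i+k},
and rho(k) = gamma(k) / gamma(0). Sigma^2 cancels.
  numerator   = (1)*(0.113) + (0.113)*(0.226) = 0.138538.
  denominator = (1)^2 + (0.113)^2 + (0.226)^2 = 1.063845.
  rho(1) = 0.138538 / 1.063845 = 0.1302.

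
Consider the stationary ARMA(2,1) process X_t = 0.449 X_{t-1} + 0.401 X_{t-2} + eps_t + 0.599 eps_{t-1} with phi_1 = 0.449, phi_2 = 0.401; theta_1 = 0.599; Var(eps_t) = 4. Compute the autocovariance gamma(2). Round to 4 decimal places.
\gamma(2) = 19.9047

Multiply the model equation by X_{t-k} and take expectations. With theta_0 = psi_0 = 1 and psi_j the MA(infinity) weights, this gives
  gamma(k) - sum_i phi_i gamma(k-i) = c_k,
  c_k = sigma^2 * sum_{j=k..q} theta_j psi_{j-k}   (c_k = 0 for k > q),
using gamma(-m) = gamma(m).
psi-weights needed (psi_j = theta_j + sum_i phi_i psi_{j-i}):
  psi_1 = theta_1 + phi_1 = 0.599 + (0.449) = 1.048
Right-hand sides:
  c_0 = sigma^2 (1 + theta_1 psi_1) = 4 * (1 + (0.599)(1.048)) = 4 * 1.627752 = 6.511008
  c_1 = sigma^2 theta_1 = 4 * (0.599) = 2.396
  c_2 = 0
Equations for k = 0, 1, 2 (AR order 2, c_2 = 0):
  (E0) gamma(0) = phi_1 gamma(1) + phi_2 gamma(2) + c_0
  (E1) gamma(1) = phi_1 gamma(0) + phi_2 gamma(1) + c_1
  (E2) gamma(2) = phi_1 gamma(1) + phi_2 gamma(0)
From (E1): gamma(1) = A gamma(0) + B with
  A = phi_1 / (1 - phi_2) = 0.449 / 0.599 = 0.749583,   B = c_1 / (1 - phi_2) = 2.396 / 0.599 = 4.
Insert (E2) into (E0): gamma(0) (1 - phi_2^2) = phi_1 (1 + phi_2) gamma(1) + c_0.
  phi_1 (1 + phi_2) = (0.449)(1.401) = 0.629049,   1 - phi_2^2 = 0.839199.
Replace gamma(1) by A gamma(0) + B and collect gamma(0):
  gamma(0) [0.839199 - (0.629049)(0.749583)] = (0.629049)(4) + 6.511008
  gamma(0) * 0.367675 = 9.027204
  gamma(0) = 9.027204 / 0.367675 = 24.552143.
  gamma(1) = A gamma(0) + B = (0.749583)(24.552143) + (4) = 22.40386.
  gamma(2) = phi_1 gamma(1) + phi_2 gamma(0) = (0.449)(22.40386) + (0.401)(24.552143) = 19.904742.
Therefore gamma(2) = 19.9047 (to 4 decimal places).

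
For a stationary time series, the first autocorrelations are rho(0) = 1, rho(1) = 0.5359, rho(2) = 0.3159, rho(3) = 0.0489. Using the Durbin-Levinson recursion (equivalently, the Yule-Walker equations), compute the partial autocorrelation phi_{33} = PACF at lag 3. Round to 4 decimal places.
\phi_{33} = -0.1899

The PACF at lag k is phi_{kk}, the last component of the solution
to the Yule-Walker system G_k phi = r_k where
  (G_k)_{ij} = rho(|i - j|), (r_k)_i = rho(i), i,j = 1..k.
Equivalently, Durbin-Levinson gives phi_{kk} iteratively:
  phi_{11} = rho(1)
  phi_{kk} = [rho(k) - sum_{j=1..k-1} phi_{k-1,j} rho(k-j)]
            / [1 - sum_{j=1..k-1} phi_{k-1,j} rho(j)],
  phi_{k,j} = phi_{k-1,j} - phi_{kk} phi_{k-1,k-j},  j = 1..k-1.
Step k = 1:
  phi_11 = rho(1) = 0.5359.
Step k = 2:
  phi_22 = [rho(2) - phi_11 rho(1)] / [1 - phi_11 rho(1)] = [0.3159 - (0.5359)(0.5359)] / [1 - (0.5359)(0.5359)]
         = 0.02871119 / 0.71281119 = 0.040279.
  Update: phi_21 = phi_11 - phi_22 phi_11 = 0.5359 - (0.040279)(0.5359) = 0.514315.
Step k = 3:
  phi_33 = [rho(3) - phi_21 rho(2) - phi_22 rho(1)] / [1 - phi_21 rho(1) - phi_22 rho(2)]
    numerator   = 0.0489 - (0.514315)(0.3159) - (0.040279)(0.5359) = -0.13515739
    denominator = 1 - (0.514315)(0.5359) - (0.040279)(0.3159) = 0.71165474
  phi_33 = -0.13515739 / 0.71165474 = -0.1899.
Therefore phi_{33} = -0.1899.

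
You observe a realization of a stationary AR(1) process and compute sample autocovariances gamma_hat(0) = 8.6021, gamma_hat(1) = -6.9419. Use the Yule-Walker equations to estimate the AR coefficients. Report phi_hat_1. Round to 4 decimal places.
\hat\phi_{1} = -0.8070

The Yule-Walker equations for an AR(p) process read, in matrix form,
  Gamma_p phi = r_p,   with   (Gamma_p)_{ij} = gamma(|i - j|),
                       (r_p)_i = gamma(i),   i,j = 1..p.
Substitute the sample gammas (Toeplitz matrix and right-hand side of size 1):
  Gamma_p = [[8.6021]]
  r_p     = [-6.9419]
With p = 1 this is the single equation gamma(0) phi_1 = gamma(1):
  phi_hat_1 = gamma(1) / gamma(0) = -6.9419 / 8.6021 = -0.8070.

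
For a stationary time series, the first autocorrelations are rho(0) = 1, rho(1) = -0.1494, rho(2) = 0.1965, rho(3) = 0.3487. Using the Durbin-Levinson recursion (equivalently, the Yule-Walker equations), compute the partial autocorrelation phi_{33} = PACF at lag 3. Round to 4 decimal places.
\phi_{33} = 0.4220

The PACF at lag k is phi_{kk}, the last component of the solution
to the Yule-Walker system G_k phi = r_k where
  (G_k)_{ij} = rho(|i - j|), (r_k)_i = rho(i), i,j = 1..k.
Equivalently, Durbin-Levinson gives phi_{kk} iteratively:
  phi_{11} = rho(1)
  phi_{kk} = [rho(k) - sum_{j=1..k-1} phi_{k-1,j} rho(k-j)]
            / [1 - sum_{j=1..k-1} phi_{k-1,j} rho(j)],
  phi_{k,j} = phi_{k-1,j} - phi_{kk} phi_{k-1,k-j},  j = 1..k-1.
Step k = 1:
  phi_11 = rho(1) = -0.1494.
Step k = 2:
  phi_22 = [rho(2) - phi_11 rho(1)] / [1 - phi_11 rho(1)] = [0.1965 - (-0.1494)(-0.1494)] / [1 - (-0.1494)(-0.1494)]
         = 0.17417964 / 0.97767964 = 0.178156.
  Update: phi_21 = phi_11 - phi_22 phi_11 = -0.1494 - (0.178156)(-0.1494) = -0.122783.
Step k = 3:
  phi_33 = [rho(3) - phi_21 rho(2) - phi_22 rho(1)] / [1 - phi_21 rho(1) - phi_22 rho(2)]
    numerator   = 0.3487 - (-0.122783)(0.1965) - (0.178156)(-0.1494) = 0.39944348
    denominator = 1 - (-0.122783)(-0.1494) - (0.178156)(0.1965) = 0.94664847
  phi_33 = 0.39944348 / 0.94664847 = 0.422.
Therefore phi_{33} = 0.4220.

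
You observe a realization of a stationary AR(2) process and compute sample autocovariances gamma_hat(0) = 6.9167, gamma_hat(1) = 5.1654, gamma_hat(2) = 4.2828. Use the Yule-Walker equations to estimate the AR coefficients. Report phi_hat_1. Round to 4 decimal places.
\hat\phi_{1} = 0.6430

The Yule-Walker equations for an AR(p) process read, in matrix form,
  Gamma_p phi = r_p,   with   (Gamma_p)_{ij} = gamma(|i - j|),
                       (r_p)_i = gamma(i),   i,j = 1..p.
Substitute the sample gammas (Toeplitz matrix and right-hand side of size 2):
  Gamma_p = [[6.9167, 5.1654], [5.1654, 6.9167]]
  r_p     = [5.1654, 4.2828]
Written out:
  6.9167 phi_1 + 5.1654 phi_2 = 5.1654
  5.1654 phi_1 + 6.9167 phi_2 = 4.2828
Solve by Cramer's rule:
  det = gamma(0)^2 - gamma(1)^2 = (6.9167)^2 - (5.1654)^2 = 47.84073889 - 26.68135716 = 21.15938173
  phi_hat_1 = [gamma(1) gamma(0) - gamma(1) gamma(2)] / det = [(5.1654)(6.9167) - (5.1654)(4.2828)] / 21.15938173 = 13.60514706 / 21.15938173 = 0.643
  phi_hat_2 = [gamma(0) gamma(2) - gamma(1)^2] / det = [(6.9167)(4.2828) - (5.1654)^2] / 21.15938173 = 2.9414856 / 21.15938173 = 0.139
So phi_hat = [0.6430, 0.1390].
Therefore phi_hat_1 = 0.6430.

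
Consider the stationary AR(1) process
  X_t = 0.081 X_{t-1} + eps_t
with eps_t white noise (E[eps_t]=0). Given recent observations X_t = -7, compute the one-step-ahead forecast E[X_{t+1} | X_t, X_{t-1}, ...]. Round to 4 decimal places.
E[X_{t+1} \mid \mathcal F_t] = -0.5670

For an AR(p) model X_t = c + sum_i phi_i X_{t-i} + eps_t, the
one-step-ahead conditional mean is
  E[X_{t+1} | X_t, ...] = c + sum_i phi_i X_{t+1-i}.
Substitute known values:
  E[X_{t+1} | ...] = (0.081) * (-7)
                   = -0.5670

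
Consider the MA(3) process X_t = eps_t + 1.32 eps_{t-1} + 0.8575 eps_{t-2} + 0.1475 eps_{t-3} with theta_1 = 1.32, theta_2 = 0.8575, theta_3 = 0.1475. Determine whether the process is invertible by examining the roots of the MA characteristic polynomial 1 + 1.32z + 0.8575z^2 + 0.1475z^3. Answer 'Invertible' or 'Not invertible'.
\text{Invertible}

The MA(q) characteristic polynomial is P(z) = 1 + 1.32z + 0.8575z^2 + 0.1475z^3.
Invertibility requires all roots to lie outside the unit circle, i.e. |z| > 1 for every root.
Degree 3: look for a simple real root z0 first, then factor out (1 - z/z0) and solve the remaining quadratic.
Testing z0 = -4: P(-4) = 1 + (1.32)(-4) + (0.8575)(-4)^2 + (0.1475)(-4)^3
  = 1 + (-5.28) + (13.72) + (-9.44) = 0.  So z_0 = -4 is a root, |z_0| = 4.
Divide out the factor (1 + 0.25 z) = (1 - z/z0) (since 1/z0 = -0.25):
  P(z) = (1 + 0.25 z)(1 + (1.07) z + (0.59) z^2)
  [check: z-coef 1.07 - (-0.25) = 1.32; z^2-coef 0.59 - (-0.25)(1.07) = 0.8575; z^3-coef -(-0.25)(0.59) = 0.1475.]
Remaining roots from the quadratic factor 1 + (1.07) z + (0.59) z^2:
  Set 1 + (1.07) z + (0.59) z^2 = 0, i.e. a z^2 + b z + c = 0 with a = 0.59, b = 1.07, c = 1.
  Discriminant D = b^2 - 4ac = (1.07)^2 - 4*(0.59)*1 = 1.1449 - (2.36) = -1.2151.
  D < 0, so the roots are the complex-conjugate pair z = (-b +/- i sqrt(-D)) / (2a) = -0.9068 +/- 0.9342i.
  For a conjugate pair |z|^2 = z * conj(z) = (product of roots) = c/a = 1/(0.59) = 1.694915, so |z| = sqrt(1.694915) = 1.3019 for both roots.
Moduli of all roots: 4.0000, 1.3019, 1.3019.
All moduli strictly greater than 1? Yes.
Verdict: Invertible.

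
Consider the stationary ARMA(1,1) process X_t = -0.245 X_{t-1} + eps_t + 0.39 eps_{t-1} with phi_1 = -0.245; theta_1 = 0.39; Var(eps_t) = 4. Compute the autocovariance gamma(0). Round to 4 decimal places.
\gamma(0) = 4.0895

Multiply the model equation by X_{t-k} and take expectations. With theta_0 = psi_0 = 1 and psi_j the MA(infinity) weights, this gives
  gamma(k) - sum_i phi_i gamma(k-i) = c_k,
  c_k = sigma^2 * sum_{j=k..q} theta_j psi_{j-k}   (c_k = 0 for k > q),
using gamma(-m) = gamma(m).
psi-weights needed (psi_j = theta_j + sum_i phi_i psi_{j-i}):
  psi_1 = theta_1 + phi_1 = 0.39 + (-0.245) = 0.145
Right-hand sides:
  c_0 = sigma^2 (1 + theta_1 psi_1) = 4 * (1 + (0.39)(0.145)) = 4 * 1.05655 = 4.2262
  c_1 = sigma^2 theta_1 = 4 * (0.39) = 1.56
  c_2 = 0
Equations for k = 0 and k = 1 (AR order 1):
  gamma(0) = phi_1 gamma(1) + c_0
  gamma(1) = phi_1 gamma(0) + c_1
Substituting the second into the first: gamma(0) (1 - phi_1^2) = c_0 + phi_1 c_1, so
  gamma(0) = (c_0 + phi_1 c_1) / (1 - phi_1^2) = (4.2262 + (-0.245)(1.56)) / (1 - (-0.245)^2) = 3.844 / 0.939975 = 4.08947.
Therefore gamma(0) = 4.0895 (to 4 decimal places).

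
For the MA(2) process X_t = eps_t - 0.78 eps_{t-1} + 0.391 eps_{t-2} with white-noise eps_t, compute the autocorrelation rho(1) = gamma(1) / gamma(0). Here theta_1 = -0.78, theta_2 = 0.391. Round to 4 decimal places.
\rho(1) = -0.6160

For an MA(q) process with theta_0 = 1, the autocovariance is
  gamma(k) = sigma^2 * sum_{i=0..q-k} theta_i * theta_{i+k},
and rho(k) = gamma(k) / gamma(0). Sigma^2 cancels.
  numerator   = (1)*(-0.78) + (-0.78)*(0.391) = -1.08498.
  denominator = (1)^2 + (-0.78)^2 + (0.391)^2 = 1.761281.
  rho(1) = -1.08498 / 1.761281 = -0.6160.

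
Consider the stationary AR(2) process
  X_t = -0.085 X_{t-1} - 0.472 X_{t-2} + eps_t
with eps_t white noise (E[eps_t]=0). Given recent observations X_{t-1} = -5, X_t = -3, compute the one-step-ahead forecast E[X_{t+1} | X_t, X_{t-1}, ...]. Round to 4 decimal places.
E[X_{t+1} \mid \mathcal F_t] = 2.6150

For an AR(p) model X_t = c + sum_i phi_i X_{t-i} + eps_t, the
one-step-ahead conditional mean is
  E[X_{t+1} | X_t, ...] = c + sum_i phi_i X_{t+1-i}.
Substitute known values:
  E[X_{t+1} | ...] = (-0.085) * (-3) + (-0.472) * (-5)
                   = 2.6150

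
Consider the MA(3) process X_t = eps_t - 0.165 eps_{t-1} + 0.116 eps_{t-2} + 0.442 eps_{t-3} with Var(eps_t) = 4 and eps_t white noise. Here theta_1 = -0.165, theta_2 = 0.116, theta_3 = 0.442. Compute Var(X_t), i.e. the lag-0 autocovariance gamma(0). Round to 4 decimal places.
\gamma(0) = 4.9442

For an MA(q) process X_t = eps_t + sum_i theta_i eps_{t-i} with
Var(eps_t) = sigma^2, the variance is
  gamma(0) = sigma^2 * (1 + sum_i theta_i^2).
  sum_i theta_i^2 = (-0.165)^2 + (0.116)^2 + (0.442)^2 = 0.027225 + 0.013456 + 0.195364 = 0.236045.
  gamma(0) = 4 * (1 + 0.236045) = 4 * 1.236045 = 4.94418, which rounds to 4.9442.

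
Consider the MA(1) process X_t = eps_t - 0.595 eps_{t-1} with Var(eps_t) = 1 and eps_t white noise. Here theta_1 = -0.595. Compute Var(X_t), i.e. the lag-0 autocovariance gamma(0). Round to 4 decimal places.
\gamma(0) = 1.3540

For an MA(q) process X_t = eps_t + sum_i theta_i eps_{t-i} with
Var(eps_t) = sigma^2, the variance is
  gamma(0) = sigma^2 * (1 + sum_i theta_i^2).
  sum_i theta_i^2 = (-0.595)^2 = 0.354025.
  gamma(0) = 1 * (1 + 0.354025) = 1 * 1.354025 = 1.354025, which rounds to 1.3540.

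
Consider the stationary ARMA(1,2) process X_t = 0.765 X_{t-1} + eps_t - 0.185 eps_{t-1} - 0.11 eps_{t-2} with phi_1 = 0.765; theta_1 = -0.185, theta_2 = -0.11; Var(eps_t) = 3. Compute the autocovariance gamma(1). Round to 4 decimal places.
\gamma(1) = 2.9368

Multiply the model equation by X_{t-k} and take expectations. With theta_0 = psi_0 = 1 and psi_j the MA(infinity) weights, this gives
  gamma(k) - sum_i phi_i gamma(k-i) = c_k,
  c_k = sigma^2 * sum_{j=k..q} theta_j psi_{j-k}   (c_k = 0 for k > q),
using gamma(-m) = gamma(m).
psi-weights needed (psi_j = theta_j + sum_i phi_i psi_{j-i}):
  psi_1 = theta_1 + phi_1 = -0.185 + (0.765) = 0.58
  psi_2 = theta_2 + phi_1 psi_1 = -0.11 + (0.765)(0.58) = 0.3337
Right-hand sides:
  c_0 = sigma^2 (1 + theta_1 psi_1 + theta_2 psi_2) = 3 * (1 + (-0.185)(0.58) + (-0.11)(0.3337)) = 3 * 0.855993 = 2.567979
  c_1 = sigma^2 (theta_1 + theta_2 psi_1) = 3 * (-0.185 + (-0.11)(0.58)) = -0.7464
  c_2 = sigma^2 theta_2 = 3 * (-0.11) = -0.33
Equations for k = 0 and k = 1 (AR order 1):
  gamma(0) = phi_1 gamma(1) + c_0
  gamma(1) = phi_1 gamma(0) + c_1
Substituting the second into the first: gamma(0) (1 - phi_1^2) = c_0 + phi_1 c_1, so
  gamma(0) = (c_0 + phi_1 c_1) / (1 - phi_1^2) = (2.567979 + (0.765)(-0.7464)) / (1 - (0.765)^2) = 1.996983 / 0.414775 = 4.814618.
  gamma(1) = phi_1 gamma(0) + c_1 = (0.765)(4.814618) + (-0.7464) = 2.936782.
Therefore gamma(1) = 2.9368 (to 4 decimal places).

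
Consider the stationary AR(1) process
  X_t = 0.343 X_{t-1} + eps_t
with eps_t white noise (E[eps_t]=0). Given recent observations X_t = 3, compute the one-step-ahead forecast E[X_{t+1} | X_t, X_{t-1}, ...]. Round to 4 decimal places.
E[X_{t+1} \mid \mathcal F_t] = 1.0290

For an AR(p) model X_t = c + sum_i phi_i X_{t-i} + eps_t, the
one-step-ahead conditional mean is
  E[X_{t+1} | X_t, ...] = c + sum_i phi_i X_{t+1-i}.
Substitute known values:
  E[X_{t+1} | ...] = (0.343) * (3)
                   = 1.0290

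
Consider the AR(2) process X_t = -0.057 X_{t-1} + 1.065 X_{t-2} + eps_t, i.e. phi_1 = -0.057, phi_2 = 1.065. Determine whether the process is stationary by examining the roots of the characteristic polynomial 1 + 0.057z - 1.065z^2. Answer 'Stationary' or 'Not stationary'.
\text{Not stationary}

The AR(p) characteristic polynomial is P(z) = 1 + 0.057z - 1.065z^2.
Stationarity requires all roots to lie outside the unit circle, i.e. |z| > 1 for every root.
Set 1 + (0.057) z + (-1.065) z^2 = 0, i.e. a z^2 + b z + c = 0 with a = -1.065, b = 0.057, c = 1.
Discriminant D = b^2 - 4ac = (0.057)^2 - 4*(-1.065)*1 = 0.003249 - (-4.26) = 4.263249.
D >= 0, so the roots are real: z = (-b +/- sqrt(D)) / (2a) = (-0.057 +/- 2.064764) / (-2.13).
  z_1 = (-0.057 + 2.064764) / (-2.13) = -0.9426,   |z_1| = 0.9426.
  z_2 = (-0.057 - 2.064764) / (-2.13) = 0.9961,   |z_2| = 0.9961.
Moduli of all roots: 0.9426, 0.9961.
All moduli strictly greater than 1? No.
Verdict: Not stationary.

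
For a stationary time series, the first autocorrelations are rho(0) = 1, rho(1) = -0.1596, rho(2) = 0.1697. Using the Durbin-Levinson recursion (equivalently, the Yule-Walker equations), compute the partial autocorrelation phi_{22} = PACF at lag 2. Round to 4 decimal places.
\phi_{22} = 0.1480

The PACF at lag k is phi_{kk}, the last component of the solution
to the Yule-Walker system G_k phi = r_k where
  (G_k)_{ij} = rho(|i - j|), (r_k)_i = rho(i), i,j = 1..k.
Equivalently, Durbin-Levinson gives phi_{kk} iteratively:
  phi_{11} = rho(1)
  phi_{kk} = [rho(k) - sum_{j=1..k-1} phi_{k-1,j} rho(k-j)]
            / [1 - sum_{j=1..k-1} phi_{k-1,j} rho(j)],
  phi_{k,j} = phi_{k-1,j} - phi_{kk} phi_{k-1,k-j},  j = 1..k-1.
Step k = 1:
  phi_11 = rho(1) = -0.1596.
Step k = 2:
  phi_22 = [rho(2) - phi_11 rho(1)] / [1 - phi_11 rho(1)] = [0.1697 - (-0.1596)(-0.1596)] / [1 - (-0.1596)(-0.1596)]
         = 0.14422784 / 0.97452784 = 0.148.
Therefore phi_{22} = 0.1480.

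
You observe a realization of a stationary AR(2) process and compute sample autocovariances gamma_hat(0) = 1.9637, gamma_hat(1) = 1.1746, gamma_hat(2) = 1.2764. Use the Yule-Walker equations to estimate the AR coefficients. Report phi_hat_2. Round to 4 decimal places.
\hat\phi_{2} = 0.4550

The Yule-Walker equations for an AR(p) process read, in matrix form,
  Gamma_p phi = r_p,   with   (Gamma_p)_{ij} = gamma(|i - j|),
                       (r_p)_i = gamma(i),   i,j = 1..p.
Substitute the sample gammas (Toeplitz matrix and right-hand side of size 2):
  Gamma_p = [[1.9637, 1.1746], [1.1746, 1.9637]]
  r_p     = [1.1746, 1.2764]
Written out:
  1.9637 phi_1 + 1.1746 phi_2 = 1.1746
  1.1746 phi_1 + 1.9637 phi_2 = 1.2764
Solve by Cramer's rule:
  det = gamma(0)^2 - gamma(1)^2 = (1.9637)^2 - (1.1746)^2 = 3.85611769 - 1.37968516 = 2.47643253
  phi_hat_1 = [gamma(1) gamma(0) - gamma(1) gamma(2)] / det = [(1.1746)(1.9637) - (1.1746)(1.2764)] / 2.47643253 = 0.80730258 / 2.47643253 = 0.326
  phi_hat_2 = [gamma(0) gamma(2) - gamma(1)^2] / det = [(1.9637)(1.2764) - (1.1746)^2] / 2.47643253 = 1.12678152 / 2.47643253 = 0.455
So phi_hat = [0.3260, 0.4550].
Therefore phi_hat_2 = 0.4550.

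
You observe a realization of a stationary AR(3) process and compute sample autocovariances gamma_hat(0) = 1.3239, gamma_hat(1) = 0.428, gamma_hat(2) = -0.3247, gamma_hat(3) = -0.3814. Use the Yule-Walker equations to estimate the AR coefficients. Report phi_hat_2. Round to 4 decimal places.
\hat\phi_{2} = -0.3601

The Yule-Walker equations for an AR(p) process read, in matrix form,
  Gamma_p phi = r_p,   with   (Gamma_p)_{ij} = gamma(|i - j|),
                       (r_p)_i = gamma(i),   i,j = 1..p.
Substitute the sample gammas (Toeplitz matrix and right-hand side of size 3):
  Gamma_p = [[1.3239, 0.428, -0.3247], [0.428, 1.3239, 0.428], [-0.3247, 0.428, 1.3239]]
  r_p     = [0.428, -0.3247, -0.3814]
Written out (R1..R3):
  (R1) 1.3239 phi_1 + 0.428 phi_2 - 0.3247 phi_3 = 0.428
  (R2) 0.428 phi_1 + 1.3239 phi_2 + 0.428 phi_3 = -0.3247
  (R3) -0.3247 phi_1 + 0.428 phi_2 + 1.3239 phi_3 = -0.3814
Gaussian elimination:
  R2 <- R2 - (0.428/1.3239) R1 = R2 - (0.323287) R1:  1.185533 phi_2 + 0.532971 phi_3 = -0.463067
  R3 <- R3 - (-0.3247/1.3239) R1 = R3 - (-0.24526) R1:  0.532971 phi_2 + 1.244264 phi_3 = -0.276429
  R3 <- R3 - (0.532971/1.185533) R2 = R3 - (0.449563) R2:  1.00466 phi_3 = -0.068251
Back-substitution:
  phi_hat_3 = -0.068251 / 1.00466 = -0.067934
  phi_hat_2 = (-0.463067 - (0.532971)(-0.067934)) / 1.185533 = -0.360057
  phi_hat_1 = (0.428 - (0.428)(-0.360057) - (-0.3247)(-0.067934)) / 1.3239 = 0.423028
So phi_hat = [0.4230, -0.3601, -0.0679].
Therefore phi_hat_2 = -0.3601.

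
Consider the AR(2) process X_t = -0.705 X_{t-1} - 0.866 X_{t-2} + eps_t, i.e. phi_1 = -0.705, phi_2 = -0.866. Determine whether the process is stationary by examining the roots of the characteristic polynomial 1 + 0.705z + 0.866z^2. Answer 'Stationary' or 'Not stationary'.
\text{Stationary}

The AR(p) characteristic polynomial is P(z) = 1 + 0.705z + 0.866z^2.
Stationarity requires all roots to lie outside the unit circle, i.e. |z| > 1 for every root.
Set 1 + (0.705) z + (0.866) z^2 = 0, i.e. a z^2 + b z + c = 0 with a = 0.866, b = 0.705, c = 1.
Discriminant D = b^2 - 4ac = (0.705)^2 - 4*(0.866)*1 = 0.497025 - (3.464) = -2.966975.
D < 0, so the roots are the complex-conjugate pair z = (-b +/- i sqrt(-D)) / (2a) = -0.407 +/- 0.9945i.
For a conjugate pair |z|^2 = z * conj(z) = (product of roots) = c/a = 1/(0.866) = 1.154734, so |z| = sqrt(1.154734) = 1.0746 for both roots.
Moduli of all roots: 1.0746, 1.0746.
All moduli strictly greater than 1? Yes.
Verdict: Stationary.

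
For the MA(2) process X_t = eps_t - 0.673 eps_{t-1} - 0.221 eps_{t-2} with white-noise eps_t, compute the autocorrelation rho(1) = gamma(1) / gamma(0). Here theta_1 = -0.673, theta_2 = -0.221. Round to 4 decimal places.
\rho(1) = -0.3491

For an MA(q) process with theta_0 = 1, the autocovariance is
  gamma(k) = sigma^2 * sum_{i=0..q-k} theta_i * theta_{i+k},
and rho(k) = gamma(k) / gamma(0). Sigma^2 cancels.
  numerator   = (1)*(-0.673) + (-0.673)*(-0.221) = -0.524267.
  denominator = (1)^2 + (-0.673)^2 + (-0.221)^2 = 1.50177.
  rho(1) = -0.524267 / 1.50177 = -0.3491.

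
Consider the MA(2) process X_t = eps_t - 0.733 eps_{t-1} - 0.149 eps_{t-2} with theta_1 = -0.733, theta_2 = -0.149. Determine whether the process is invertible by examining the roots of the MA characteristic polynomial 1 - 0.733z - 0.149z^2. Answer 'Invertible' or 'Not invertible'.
\text{Invertible}

The MA(q) characteristic polynomial is P(z) = 1 - 0.733z - 0.149z^2.
Invertibility requires all roots to lie outside the unit circle, i.e. |z| > 1 for every root.
Set 1 + (-0.733) z + (-0.149) z^2 = 0, i.e. a z^2 + b z + c = 0 with a = -0.149, b = -0.733, c = 1.
Discriminant D = b^2 - 4ac = (-0.733)^2 - 4*(-0.149)*1 = 0.537289 - (-0.596) = 1.133289.
D >= 0, so the roots are real: z = (-b +/- sqrt(D)) / (2a) = (0.733 +/- 1.06456) / (-0.298).
  z_1 = (0.733 + 1.06456) / (-0.298) = -6.0321,   |z_1| = 6.0321.
  z_2 = (0.733 - 1.06456) / (-0.298) = 1.1126,   |z_2| = 1.1126.
Moduli of all roots: 6.0321, 1.1126.
All moduli strictly greater than 1? Yes.
Verdict: Invertible.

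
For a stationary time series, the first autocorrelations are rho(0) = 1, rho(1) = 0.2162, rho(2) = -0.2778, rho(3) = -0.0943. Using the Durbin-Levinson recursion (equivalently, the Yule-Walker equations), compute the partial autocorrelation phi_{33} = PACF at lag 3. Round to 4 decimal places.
\phi_{33} = 0.0710

The PACF at lag k is phi_{kk}, the last component of the solution
to the Yule-Walker system G_k phi = r_k where
  (G_k)_{ij} = rho(|i - j|), (r_k)_i = rho(i), i,j = 1..k.
Equivalently, Durbin-Levinson gives phi_{kk} iteratively:
  phi_{11} = rho(1)
  phi_{kk} = [rho(k) - sum_{j=1..k-1} phi_{k-1,j} rho(k-j)]
            / [1 - sum_{j=1..k-1} phi_{k-1,j} rho(j)],
  phi_{k,j} = phi_{k-1,j} - phi_{kk} phi_{k-1,k-j},  j = 1..k-1.
Step k = 1:
  phi_11 = rho(1) = 0.2162.
Step k = 2:
  phi_22 = [rho(2) - phi_11 rho(1)] / [1 - phi_11 rho(1)] = [-0.2778 - (0.2162)(0.2162)] / [1 - (0.2162)(0.2162)]
         = -0.32454244 / 0.95325756 = -0.340456.
  Update: phi_21 = phi_11 - phi_22 phi_11 = 0.2162 - (-0.340456)(0.2162) = 0.289807.
Step k = 3:
  phi_33 = [rho(3) - phi_21 rho(2) - phi_22 rho(1)] / [1 - phi_21 rho(1) - phi_22 rho(2)]
    numerator   = -0.0943 - (0.289807)(-0.2778) - (-0.340456)(0.2162) = 0.05981491
    denominator = 1 - (0.289807)(0.2162) - (-0.340456)(-0.2778) = 0.84276508
  phi_33 = 0.05981491 / 0.84276508 = 0.071.
Therefore phi_{33} = 0.0710.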